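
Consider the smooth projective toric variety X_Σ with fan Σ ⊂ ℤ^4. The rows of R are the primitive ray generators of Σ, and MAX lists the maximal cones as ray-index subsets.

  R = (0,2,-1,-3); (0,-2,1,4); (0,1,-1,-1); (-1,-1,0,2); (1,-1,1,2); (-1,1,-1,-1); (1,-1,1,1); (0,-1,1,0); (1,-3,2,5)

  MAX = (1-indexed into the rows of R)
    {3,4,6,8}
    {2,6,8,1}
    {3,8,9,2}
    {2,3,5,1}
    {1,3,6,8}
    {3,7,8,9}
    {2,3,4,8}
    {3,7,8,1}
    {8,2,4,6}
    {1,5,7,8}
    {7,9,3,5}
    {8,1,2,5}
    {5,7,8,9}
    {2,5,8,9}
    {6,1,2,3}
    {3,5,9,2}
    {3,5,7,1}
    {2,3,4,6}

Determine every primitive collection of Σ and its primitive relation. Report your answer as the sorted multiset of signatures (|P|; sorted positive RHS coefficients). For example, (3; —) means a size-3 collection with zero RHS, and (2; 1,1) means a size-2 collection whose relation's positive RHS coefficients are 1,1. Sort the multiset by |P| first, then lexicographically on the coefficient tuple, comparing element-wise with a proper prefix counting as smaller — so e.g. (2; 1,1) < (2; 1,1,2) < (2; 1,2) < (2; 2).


The 12 primitive collections of Σ (r=9, n=4):

  {6,7}:  v_{6} + v_{7} = 0 ; sig = (2; —)
  {1,4}:  v_{1} + v_{4} = v_{6} ; sig = (2; 1)
  {1,9}:  v_{1} + v_{9} = v_{5} ; sig = (2; 1)
  {2,7}:  v_{2} + v_{7} = v_{9} ; sig = (2; 1)
  {4,5}:  v_{4} + v_{5} = v_{2} ; sig = (2; 1)
  {6,9}:  v_{6} + v_{9} = v_{2} ; sig = (2; 1)
  {5,6}:  v_{5} + v_{6} = v_{1} + v_{2} ; sig = (2; 1,1)
  {4,7}:  v_{4} + v_{7} = v_{2} + v_{3} + v_{8} ; sig = (2; 1,1,1)
  {4,9}:  v_{4} + v_{9} = 2·v_{2} + v_{3} + v_{8} ; sig = (2; 1,1,2)
  {3,5,8}:  v_{3} + v_{5} + v_{8} = v_{7} ; sig = (3; 1)
  {1,2,3,8}:  v_{1} + v_{2} + v_{3} + v_{8} = 0 ; sig = (4; —)
  {2,3,6,8}:  v_{2} + v_{3} + v_{6} + v_{8} = v_{4} ; sig = (4; 1)

Signatures (|P|; sorted positive RHS coefficients), sorted:
[(2; —), (2; 1), (2; 1), (2; 1), (2; 1), (2; 1), (2; 1,1), (2; 1,1,1), (2; 1,1,2), (3; 1), (4; —), (4; 1)]


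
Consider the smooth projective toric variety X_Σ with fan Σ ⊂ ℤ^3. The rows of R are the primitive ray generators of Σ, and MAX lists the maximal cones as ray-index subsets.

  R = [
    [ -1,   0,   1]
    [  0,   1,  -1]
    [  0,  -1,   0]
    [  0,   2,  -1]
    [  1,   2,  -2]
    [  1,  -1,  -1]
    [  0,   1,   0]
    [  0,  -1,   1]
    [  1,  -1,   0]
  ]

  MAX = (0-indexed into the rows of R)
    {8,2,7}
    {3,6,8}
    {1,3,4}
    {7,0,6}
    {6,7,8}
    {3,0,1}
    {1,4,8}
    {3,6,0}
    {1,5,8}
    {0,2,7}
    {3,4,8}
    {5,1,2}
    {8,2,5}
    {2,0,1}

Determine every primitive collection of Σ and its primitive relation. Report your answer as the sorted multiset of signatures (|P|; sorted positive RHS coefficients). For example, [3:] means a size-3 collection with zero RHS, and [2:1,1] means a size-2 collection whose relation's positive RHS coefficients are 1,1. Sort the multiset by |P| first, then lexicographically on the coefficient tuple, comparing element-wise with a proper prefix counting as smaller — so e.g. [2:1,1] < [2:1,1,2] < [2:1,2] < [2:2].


Σ has 17 primitive collections:

  P = {1,7}:  v_{1} + v_{7} = 0  so sig = [2:]
  P = {2,6}:  v_{2} + v_{6} = 0  so sig = [2:]
  P = {0,4}:  v_{0} + v_{4} = v_{3}  so sig = [2:1]
  P = {0,5}:  v_{0} + v_{5} = v_{2}  so sig = [2:1]
  P = {0,8}:  v_{0} + v_{8} = v_{7}  so sig = [2:1]
  P = {1,6}:  v_{1} + v_{6} = v_{3}  so sig = [2:1]
  P = {2,3}:  v_{2} + v_{3} = v_{1}  so sig = [2:1]
  P = {3,7}:  v_{3} + v_{7} = v_{6}  so sig = [2:1]
  P = {4,7}:  v_{4} + v_{7} = v_{3} + v_{8}  so sig = [2:1,1]
  P = {5,6}:  v_{5} + v_{6} = v_{1} + v_{8}  so sig = [2:1,1]
  P = {5,7}:  v_{5} + v_{7} = v_{2} + v_{8}  so sig = [2:1,1]
  P = {2,4}:  v_{2} + v_{4} = 2·v_{1} + v_{8}  so sig = [2:1,2]
  P = {3,5}:  v_{3} + v_{5} = 2·v_{1} + v_{8}  so sig = [2:1,2]
  P = {4,6}:  v_{4} + v_{6} = 2·v_{3} + v_{8}  so sig = [2:1,2]
  P = {4,5}:  v_{4} + v_{5} = 3·v_{1} + 2·v_{8}  so sig = [2:2,3]
  P = {1,2,8}:  v_{1} + v_{2} + v_{8} = v_{5}  so sig = [3:1]
  P = {1,3,8}:  v_{1} + v_{3} + v_{8} = v_{4}  so sig = [3:1]

so the primitive-relation signature multiset is
    |P|=2: 15 collections, coeffs (), (), (1), (1), (1), (1), (1), (1), (1,1), (1,1), (1,1), (1,2), (1,2), (1,2), (2,3)
    |P|=3: 2 collections, coeffs (1), (1)


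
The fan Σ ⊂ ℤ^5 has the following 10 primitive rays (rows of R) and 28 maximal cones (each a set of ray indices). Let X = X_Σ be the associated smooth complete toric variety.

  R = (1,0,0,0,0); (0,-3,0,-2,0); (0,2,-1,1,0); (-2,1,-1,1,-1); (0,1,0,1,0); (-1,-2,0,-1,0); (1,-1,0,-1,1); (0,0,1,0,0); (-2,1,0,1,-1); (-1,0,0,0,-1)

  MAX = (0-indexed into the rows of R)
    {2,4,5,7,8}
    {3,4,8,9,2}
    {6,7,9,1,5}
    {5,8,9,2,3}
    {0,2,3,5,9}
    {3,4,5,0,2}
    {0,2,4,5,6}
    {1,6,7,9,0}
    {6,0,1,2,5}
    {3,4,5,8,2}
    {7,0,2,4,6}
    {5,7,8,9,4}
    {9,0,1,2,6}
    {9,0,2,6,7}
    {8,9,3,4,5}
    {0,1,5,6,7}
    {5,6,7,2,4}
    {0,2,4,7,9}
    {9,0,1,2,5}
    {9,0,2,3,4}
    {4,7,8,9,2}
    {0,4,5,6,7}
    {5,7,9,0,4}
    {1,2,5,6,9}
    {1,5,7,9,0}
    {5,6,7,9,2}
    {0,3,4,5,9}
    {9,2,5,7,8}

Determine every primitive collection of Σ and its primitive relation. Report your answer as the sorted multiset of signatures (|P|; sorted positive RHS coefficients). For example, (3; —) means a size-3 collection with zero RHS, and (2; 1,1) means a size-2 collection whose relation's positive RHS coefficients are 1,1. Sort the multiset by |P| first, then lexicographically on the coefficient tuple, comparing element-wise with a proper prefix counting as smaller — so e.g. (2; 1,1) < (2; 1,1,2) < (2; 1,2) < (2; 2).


Σ has 12 primitive collections:

  P = {3,7}:  v_{3} + v_{7} = v_{8} — sig = (2; 1)
  P = {0,8}:  v_{0} + v_{8} = v_{4} + v_{9} — sig = (2; 1,1)
  P = {1,4}:  v_{1} + v_{4} = v_{0} + v_{5} — sig = (2; 1,1)
  P = {1,8}:  v_{1} + v_{8} = v_{5} + v_{9} — sig = (2; 1,1)
  P = {3,6}:  v_{3} + v_{6} = v_{2} + v_{5} — sig = (2; 1,1)
  P = {6,8}:  v_{6} + v_{8} = v_{2} + v_{5} + v_{7} — sig = (2; 1,1,1)
  P = {1,3}:  v_{1} + v_{3} = v_{0} + v_{2} + 2·v_{5} + v_{9} — sig = (2; 1,1,1,2)
  P = {4,6,9}:  v_{4} + v_{6} + v_{9} = 0 — sig = (3; —)
  P = {1,2,7}:  v_{1} + v_{2} + v_{7} = v_{6} + v_{9} — sig = (3; 1,1)
  P = {0,2,5,7}:  v_{0} + v_{2} + v_{5} + v_{7} = 0 — sig = (4; —)
  P = {0,5,6,9}:  v_{0} + v_{5} + v_{6} + v_{9} = v_{1} — sig = (4; 1)
  P = {2,4,5,9}:  v_{2} + v_{4} + v_{5} + v_{9} = v_{3} — sig = (4; 1)

so the primitive-relation signature multiset is
{ (2; 1),  (2; 1,1) ×4,  (2; 1,1,1),  (2; 1,1,1,2),  (3; —),  (3; 1,1),  (4; —),  (4; 1) ×2 }


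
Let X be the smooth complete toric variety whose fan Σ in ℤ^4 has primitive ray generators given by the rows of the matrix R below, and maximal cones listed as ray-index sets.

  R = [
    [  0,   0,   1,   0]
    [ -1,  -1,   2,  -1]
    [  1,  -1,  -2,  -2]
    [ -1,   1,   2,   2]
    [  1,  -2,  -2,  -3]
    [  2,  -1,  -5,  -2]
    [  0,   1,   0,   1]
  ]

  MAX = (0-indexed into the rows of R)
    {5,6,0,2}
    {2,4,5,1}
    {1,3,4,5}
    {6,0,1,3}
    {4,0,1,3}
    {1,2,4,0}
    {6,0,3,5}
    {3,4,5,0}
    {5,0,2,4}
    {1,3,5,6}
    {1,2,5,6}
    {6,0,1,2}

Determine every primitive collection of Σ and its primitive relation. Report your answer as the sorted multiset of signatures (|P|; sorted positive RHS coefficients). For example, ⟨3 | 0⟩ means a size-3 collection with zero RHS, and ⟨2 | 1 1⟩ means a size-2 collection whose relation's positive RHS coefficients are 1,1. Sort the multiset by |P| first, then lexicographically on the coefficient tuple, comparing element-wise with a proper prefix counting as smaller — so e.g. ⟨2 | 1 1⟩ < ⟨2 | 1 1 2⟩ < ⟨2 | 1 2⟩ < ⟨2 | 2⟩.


Minimal non-faces — 3 found among 7 rays, 12 max cones:

  {2,3}:  v_{2} + v_{3} = 0  →  sig = ⟨2 | 0⟩
  {4,6}:  v_{4} + v_{6} = v_{2}  →  sig = ⟨2 | 1⟩
  {0,1,5}:  v_{0} + v_{1} + v_{5} = v_{4}  →  sig = ⟨3 | 1⟩

Sorted signature multiset PRS(X):
    |P|=2: 2 collections, coeffs (), (1)
    |P|=3: 1 collection, coeffs (1)


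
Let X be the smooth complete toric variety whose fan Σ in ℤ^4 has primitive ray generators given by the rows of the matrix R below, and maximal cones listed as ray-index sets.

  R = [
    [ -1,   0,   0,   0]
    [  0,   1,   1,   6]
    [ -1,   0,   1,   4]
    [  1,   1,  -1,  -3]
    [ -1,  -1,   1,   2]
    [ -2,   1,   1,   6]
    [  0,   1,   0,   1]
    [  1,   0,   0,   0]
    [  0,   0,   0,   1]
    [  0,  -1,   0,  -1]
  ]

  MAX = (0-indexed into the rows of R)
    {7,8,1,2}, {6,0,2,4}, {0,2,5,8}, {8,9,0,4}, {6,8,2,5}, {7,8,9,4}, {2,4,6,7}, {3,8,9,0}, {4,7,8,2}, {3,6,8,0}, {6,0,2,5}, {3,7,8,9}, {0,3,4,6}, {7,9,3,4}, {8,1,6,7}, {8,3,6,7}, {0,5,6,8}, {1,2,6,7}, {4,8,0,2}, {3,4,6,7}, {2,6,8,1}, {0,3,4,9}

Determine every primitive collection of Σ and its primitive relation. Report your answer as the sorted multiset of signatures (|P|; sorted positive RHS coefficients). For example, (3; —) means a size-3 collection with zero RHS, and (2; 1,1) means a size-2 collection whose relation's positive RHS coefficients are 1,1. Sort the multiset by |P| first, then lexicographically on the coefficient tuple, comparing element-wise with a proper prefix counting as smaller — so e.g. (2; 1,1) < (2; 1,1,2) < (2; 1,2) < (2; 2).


Δ(Σ) — 10 vertices, 17 min non-faces:

  {0,7}:  v_{0} + v_{7} = 0  so sig = (2; —)
  {6,9}:  v_{6} + v_{9} = 0  so sig = (2; —)
  {2,3}:  v_{2} + v_{3} = v_{6}  so sig = (2; 1)
  {2,9}:  v_{2} + v_{9} = v_{4} + v_{8}  so sig = (2; 1,1)
  {0,1}:  v_{0} + v_{1} = v_{2} + v_{6} + v_{8}  so sig = (2; 1,1,1)
  {1,9}:  v_{1} + v_{9} = v_{2} + v_{7} + v_{8}  so sig = (2; 1,1,1)
  {5,7}:  v_{5} + v_{7} = v_{2} + v_{6} + v_{8}  so sig = (2; 1,1,1)
  {5,9}:  v_{5} + v_{9} = v_{0} + v_{2} + v_{8}  so sig = (2; 1,1,1)
  {1,3}:  v_{1} + v_{3} = 2·v_{6} + v_{7} + v_{8}  so sig = (2; 1,1,2)
  {3,5}:  v_{3} + v_{5} = v_{0} + 2·v_{6} + v_{8}  so sig = (2; 1,1,2)
  {1,4}:  v_{1} + v_{4} = 2·v_{2} + v_{7}  so sig = (2; 1,2)
  {4,5}:  v_{4} + v_{5} = v_{0} + 2·v_{2}  so sig = (2; 1,2)
  {1,5}:  v_{1} + v_{5} = 2·v_{2} + 2·v_{6} + 2·v_{8}  so sig = (2; 2,2,2)
  {3,4,8}:  v_{3} + v_{4} + v_{8} = 0  so sig = (3; —)
  {4,6,8}:  v_{4} + v_{6} + v_{8} = v_{2}  so sig = (3; 1)
  {0,2,6,8}:  v_{0} + v_{2} + v_{6} + v_{8} = v_{5}  so sig = (4; 1)
  {2,6,7,8}:  v_{2} + v_{6} + v_{7} + v_{8} = v_{1}  so sig = (4; 1)

Hence PRS(X_Σ) =
{ (2; —) ×2,  (2; 1),  (2; 1,1),  (2; 1,1,1) ×4,  (2; 1,1,2) ×2,  (2; 1,2) ×2,  (2; 2,2,2),  (3; —),  (3; 1),  (4; 1) ×2 }


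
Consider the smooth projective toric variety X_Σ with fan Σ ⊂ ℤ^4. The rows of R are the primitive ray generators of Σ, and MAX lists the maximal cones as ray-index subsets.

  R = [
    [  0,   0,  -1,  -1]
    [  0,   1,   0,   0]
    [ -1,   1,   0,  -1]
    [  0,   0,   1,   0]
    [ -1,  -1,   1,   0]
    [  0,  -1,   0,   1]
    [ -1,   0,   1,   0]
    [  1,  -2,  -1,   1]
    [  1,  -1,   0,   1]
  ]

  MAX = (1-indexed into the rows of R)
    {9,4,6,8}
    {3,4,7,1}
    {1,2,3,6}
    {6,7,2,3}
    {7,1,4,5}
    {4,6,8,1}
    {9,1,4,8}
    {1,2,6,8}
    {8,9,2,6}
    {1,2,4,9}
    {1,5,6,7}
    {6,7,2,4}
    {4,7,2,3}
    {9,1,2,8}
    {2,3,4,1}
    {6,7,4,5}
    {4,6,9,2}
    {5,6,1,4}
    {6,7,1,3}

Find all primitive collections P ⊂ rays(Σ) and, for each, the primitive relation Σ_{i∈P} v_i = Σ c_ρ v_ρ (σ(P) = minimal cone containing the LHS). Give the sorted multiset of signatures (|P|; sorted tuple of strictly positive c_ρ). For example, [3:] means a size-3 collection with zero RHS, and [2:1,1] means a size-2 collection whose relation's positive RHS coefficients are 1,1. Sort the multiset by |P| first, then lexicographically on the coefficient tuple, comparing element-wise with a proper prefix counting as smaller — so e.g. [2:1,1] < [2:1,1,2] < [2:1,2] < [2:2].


Minimal non-faces — 14 found among 9 rays, 19 max cones:

  • {3,9}:  v_{3} + v_{9} = 0  →  sig = [2:]
  • {2,5}:  v_{2} + v_{5} = v_{7}  →  sig = [2:1]
  • {3,8}:  v_{3} + v_{8} = v_{1} + v_{6}  →  sig = [2:1,1]
  • {7,9}:  v_{7} + v_{9} = v_{4} + v_{6}  →  sig = [2:1,1]
  • {7,8}:  v_{7} + v_{8} = v_{1} + v_{4} + 2·v_{6}  →  sig = [2:1,1,2]
  • {3,5}:  v_{3} + v_{5} = v_{1} + 2·v_{7}  →  sig = [2:1,2]
  • {5,9}:  v_{5} + v_{9} = v_{1} + 2·v_{4} + 2·v_{6}  →  sig = [2:1,2,2]
  • {5,8}:  v_{5} + v_{8} = 2·v_{1} + 2·v_{4} + 3·v_{6}  →  sig = [2:2,2,3]
  • {1,2,7}:  v_{1} + v_{2} + v_{7} = v_{3}  →  sig = [3:1]
  • {1,6,9}:  v_{1} + v_{6} + v_{9} = v_{8}  →  sig = [3:1]
  • {2,4,8}:  v_{2} + v_{4} + v_{8} = v_{9}  →  sig = [3:1]
  • {3,4,6}:  v_{3} + v_{4} + v_{6} = v_{7}  →  sig = [3:1]
  • {1,2,4,6}:  v_{1} + v_{2} + v_{4} + v_{6} = 0  →  sig = [4:]
  • {1,4,6,7}:  v_{1} + v_{4} + v_{6} + v_{7} = v_{5}  →  sig = [4:1]

Signatures (|P|; sorted positive RHS coefficients), sorted:
{ [2:],  [2:1],  [2:1,1] ×2,  [2:1,1,2],  [2:1,2],  [2:1,2,2],  [2:2,2,3],  [3:1] ×4,  [4:],  [4:1] }


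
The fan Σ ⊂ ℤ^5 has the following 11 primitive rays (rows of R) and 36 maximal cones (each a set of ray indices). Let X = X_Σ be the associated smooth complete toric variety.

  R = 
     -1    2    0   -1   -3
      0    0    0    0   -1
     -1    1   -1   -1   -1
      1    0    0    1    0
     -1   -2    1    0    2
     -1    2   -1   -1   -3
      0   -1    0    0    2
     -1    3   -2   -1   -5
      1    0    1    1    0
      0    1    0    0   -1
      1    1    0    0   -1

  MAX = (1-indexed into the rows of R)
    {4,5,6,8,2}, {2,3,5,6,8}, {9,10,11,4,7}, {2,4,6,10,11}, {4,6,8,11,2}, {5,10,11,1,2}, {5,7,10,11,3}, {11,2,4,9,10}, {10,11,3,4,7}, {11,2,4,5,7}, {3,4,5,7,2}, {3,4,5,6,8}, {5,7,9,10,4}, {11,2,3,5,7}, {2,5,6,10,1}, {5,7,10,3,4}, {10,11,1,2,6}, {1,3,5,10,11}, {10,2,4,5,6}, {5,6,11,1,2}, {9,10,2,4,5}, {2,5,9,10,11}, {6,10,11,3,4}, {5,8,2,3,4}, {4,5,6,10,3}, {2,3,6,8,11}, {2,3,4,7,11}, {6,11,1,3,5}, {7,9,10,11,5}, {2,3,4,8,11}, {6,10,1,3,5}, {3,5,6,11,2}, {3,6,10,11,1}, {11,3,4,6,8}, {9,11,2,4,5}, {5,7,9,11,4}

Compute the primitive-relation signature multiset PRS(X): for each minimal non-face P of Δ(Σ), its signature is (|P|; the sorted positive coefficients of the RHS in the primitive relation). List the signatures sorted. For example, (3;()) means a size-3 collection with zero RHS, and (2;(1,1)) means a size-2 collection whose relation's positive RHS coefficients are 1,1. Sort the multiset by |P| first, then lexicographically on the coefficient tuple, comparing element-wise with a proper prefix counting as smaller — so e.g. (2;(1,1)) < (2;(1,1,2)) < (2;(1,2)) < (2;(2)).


20 minimal non-faces of Δ(Σ) (on 11 rays):

  • {3,9}:  v_{3} + v_{9} = v_{10}  ⇒ sig = (2;(1))
  • {6,7}:  v_{6} + v_{7} = v_{3}  ⇒ sig = (2;(1))
  • {1,7}:  v_{1} + v_{7} = v_{3} + v_{5} + v_{10} + v_{11}  ⇒ sig = (2;(1,1,1,1))
  • {8,9}:  v_{8} + v_{9} = v_{2} + v_{4} + v_{6} + v_{10}  ⇒ sig = (2;(1,1,1,1))
  • {1,9}:  v_{1} + v_{9} = v_{2} + v_{5} + 3·v_{10} + v_{11}  ⇒ sig = (2;(1,1,1,3))
  • {1,8}:  v_{1} + v_{8} = v_{2} + 2·v_{6} + v_{10}  ⇒ sig = (2;(1,1,2))
  • {7,8}:  v_{7} + v_{8} = v_{2} + 2·v_{3} + v_{4}  ⇒ sig = (2;(1,1,2))
  • {1,4}:  v_{1} + v_{4} = v_{2} + 2·v_{10}  ⇒ sig = (2;(1,2))
  • {6,9}:  v_{6} + v_{9} = v_{2} + 2·v_{10}  ⇒ sig = (2;(1,2))
  • {8,10}:  v_{8} + v_{10} = v_{4} + 2·v_{6}  ⇒ sig = (2;(1,2))
  • {2,7,10}:  v_{2} + v_{7} + v_{10} = 0  ⇒ sig = (3;())
  • {2,3,10}:  v_{2} + v_{3} + v_{10} = v_{6}  ⇒ sig = (3;(1))
  • {5,8,11}:  v_{5} + v_{8} + v_{11} = v_{2} + v_{6}  ⇒ sig = (3;(1,1))
  • {2,7,9}:  v_{2} + v_{7} + v_{9} = v_{4} + v_{5} + v_{11}  ⇒ sig = (3;(1,1,1))
  • {1,2,3}:  v_{1} + v_{2} + v_{3} = v_{5} + 2·v_{6} + v_{11}  ⇒ sig = (3;(1,1,2))
  • {3,4,5,11}:  v_{3} + v_{4} + v_{5} + v_{11} = 0  ⇒ sig = (4;())
  • {2,3,4,6}:  v_{2} + v_{3} + v_{4} + v_{6} = v_{8}  ⇒ sig = (4;(1))
  • {4,5,10,11}:  v_{4} + v_{5} + v_{10} + v_{11} = v_{9}  ⇒ sig = (4;(1))
  • {5,6,10,11}:  v_{5} + v_{6} + v_{10} + v_{11} = v_{1}  ⇒ sig = (4;(1))
  • {4,5,6,11}:  v_{4} + v_{5} + v_{6} + v_{11} = v_{2} + v_{10}  ⇒ sig = (4;(1,1))

Sorted signature multiset PRS(X):
[(2;(1)), (2;(1)), (2;(1,1,1,1)), (2;(1,1,1,1)), (2;(1,1,1,3)), (2;(1,1,2)), (2;(1,1,2)), (2;(1,2)), (2;(1,2)), (2;(1,2)), (3;()), (3;(1)), (3;(1,1)), (3;(1,1,1)), (3;(1,1,2)), (4;()), (4;(1)), (4;(1)), (4;(1)), (4;(1,1))]


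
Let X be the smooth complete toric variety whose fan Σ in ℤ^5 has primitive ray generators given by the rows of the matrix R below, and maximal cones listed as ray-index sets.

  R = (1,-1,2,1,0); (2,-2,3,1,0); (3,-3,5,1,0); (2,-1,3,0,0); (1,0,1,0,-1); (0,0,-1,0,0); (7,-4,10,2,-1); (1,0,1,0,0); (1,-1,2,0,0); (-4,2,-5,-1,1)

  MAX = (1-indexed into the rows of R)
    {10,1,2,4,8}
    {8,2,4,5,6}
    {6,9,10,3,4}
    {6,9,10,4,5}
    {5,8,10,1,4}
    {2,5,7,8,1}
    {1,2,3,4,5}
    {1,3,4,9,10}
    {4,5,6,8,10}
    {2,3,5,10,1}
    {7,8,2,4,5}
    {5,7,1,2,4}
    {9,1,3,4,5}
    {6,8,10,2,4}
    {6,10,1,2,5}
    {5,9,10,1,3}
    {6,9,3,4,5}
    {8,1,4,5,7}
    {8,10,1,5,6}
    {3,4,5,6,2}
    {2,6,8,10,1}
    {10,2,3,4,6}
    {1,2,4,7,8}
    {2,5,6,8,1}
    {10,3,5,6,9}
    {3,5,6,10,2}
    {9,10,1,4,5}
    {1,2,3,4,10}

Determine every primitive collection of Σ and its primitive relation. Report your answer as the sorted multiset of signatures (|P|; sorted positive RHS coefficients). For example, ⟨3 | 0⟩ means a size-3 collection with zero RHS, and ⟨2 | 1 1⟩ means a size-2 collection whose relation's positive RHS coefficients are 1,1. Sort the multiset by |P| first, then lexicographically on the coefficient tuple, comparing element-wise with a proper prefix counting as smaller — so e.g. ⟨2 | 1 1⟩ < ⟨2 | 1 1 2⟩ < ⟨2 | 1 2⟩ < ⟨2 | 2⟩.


|primitive collections| = 14. Relations:

  {2,9}:  v_{2} + v_{9} = v_{3} ; sig = ⟨2 | 1⟩
  {8,9}:  v_{8} + v_{9} = v_{4} ; sig = ⟨2 | 1⟩
  {3,8}:  v_{3} + v_{8} = v_{2} + v_{4} ; sig = ⟨2 | 1 1⟩
  {7,10}:  v_{7} + v_{10} = v_{1} + v_{4} ; sig = ⟨2 | 1 1⟩
  {7,9}:  v_{7} + v_{9} = v_{1} + v_{2} + 2·v_{4} + v_{5} ; sig = ⟨2 | 1 1 1 2⟩
  {3,7}:  v_{3} + v_{7} = v_{1} + 2·v_{2} + 2·v_{4} + v_{5} ; sig = ⟨2 | 1 1 2 2⟩
  {6,7}:  v_{6} + v_{7} = 2·v_{2} + v_{5} + 2·v_{8} ; sig = ⟨2 | 1 2 2⟩
  {1,6,9}:  v_{1} + v_{6} + v_{9} = v_{2} ; sig = ⟨3 | 1⟩
  {1,4,6}:  v_{1} + v_{4} + v_{6} = v_{2} + v_{8} ; sig = ⟨3 | 1 1⟩
  {1,3,6}:  v_{1} + v_{3} + v_{6} = 2·v_{2} ; sig = ⟨3 | 2⟩
  {2,5,8,10}:  v_{2} + v_{5} + v_{8} + v_{10} = 0 ; sig = ⟨4 | 0⟩
  {2,4,5,10}:  v_{2} + v_{4} + v_{5} + v_{10} = v_{9} ; sig = ⟨4 | 1⟩
  {3,4,5,10}:  v_{3} + v_{4} + v_{5} + v_{10} = 2·v_{9} ; sig = ⟨4 | 2⟩
  {1,2,4,5,8}:  v_{1} + v_{2} + v_{4} + v_{5} + v_{8} = v_{7} ; sig = ⟨5 | 1⟩

Sorted signature multiset PRS(X):
    |P|=2: 7 collections, coeffs (1), (1), (1,1), (1,1), (1,1,1,2), (1,1,2,2), (1,2,2)
    |P|=3: 3 collections, coeffs (1), (1,1), (2)
    |P|=4: 3 collections, coeffs (), (1), (2)
    |P|=5: 1 collection, coeffs (1)


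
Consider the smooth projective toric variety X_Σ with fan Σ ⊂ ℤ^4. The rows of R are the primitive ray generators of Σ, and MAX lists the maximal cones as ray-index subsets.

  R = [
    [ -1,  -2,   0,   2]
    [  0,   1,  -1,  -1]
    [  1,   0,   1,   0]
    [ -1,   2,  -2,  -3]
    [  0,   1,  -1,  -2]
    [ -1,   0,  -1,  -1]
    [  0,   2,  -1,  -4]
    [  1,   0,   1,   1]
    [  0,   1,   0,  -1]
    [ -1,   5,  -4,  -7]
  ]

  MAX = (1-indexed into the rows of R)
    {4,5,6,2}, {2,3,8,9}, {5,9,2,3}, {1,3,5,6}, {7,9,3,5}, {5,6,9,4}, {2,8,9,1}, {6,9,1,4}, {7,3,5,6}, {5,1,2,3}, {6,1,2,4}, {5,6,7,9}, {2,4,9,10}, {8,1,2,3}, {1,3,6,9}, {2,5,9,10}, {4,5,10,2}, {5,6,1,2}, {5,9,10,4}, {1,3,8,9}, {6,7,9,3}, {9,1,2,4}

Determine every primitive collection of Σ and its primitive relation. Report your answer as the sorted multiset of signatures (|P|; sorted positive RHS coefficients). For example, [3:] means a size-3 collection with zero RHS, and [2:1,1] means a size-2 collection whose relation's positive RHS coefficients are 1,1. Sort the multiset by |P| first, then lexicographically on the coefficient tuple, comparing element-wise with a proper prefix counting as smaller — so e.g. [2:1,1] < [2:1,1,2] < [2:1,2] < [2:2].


The 20 primitive collections of Σ (r=10, n=4):

  P={6,8}:  v_{6} + v_{8} = 0  ⇒ sig = [2:]
  P={3,4}:  v_{3} + v_{4} = v_{5} + v_{9}  ⇒ sig = [2:1,1]
  P={4,8}:  v_{4} + v_{8} = v_{2} + v_{9}  ⇒ sig = [2:1,1]
  P={5,8}:  v_{5} + v_{8} = v_{2} + v_{3}  ⇒ sig = [2:1,1]
  P={1,10}:  v_{1} + v_{10} = v_{2} + v_{4} + v_{6}  ⇒ sig = [2:1,1,1]
  P={7,8}:  v_{7} + v_{8} = v_{3} + v_{5} + v_{9}  ⇒ sig = [2:1,1,1]
  P={1,7}:  v_{1} + v_{7} = v_{3} + 2·v_{6}  ⇒ sig = [2:1,2]
  P={2,7}:  v_{2} + v_{7} = 2·v_{5} + v_{9}  ⇒ sig = [2:1,2]
  P={6,10}:  v_{6} + v_{10} = 2·v_{4} + v_{5}  ⇒ sig = [2:1,2]
  P={3,10}:  v_{3} + v_{10} = v_{2} + 2·v_{5} + 2·v_{9}  ⇒ sig = [2:1,2,2]
  P={4,7}:  v_{4} + v_{7} = 2·v_{5} + v_{6} + 2·v_{9}  ⇒ sig = [2:1,2,2]
  P={8,10}:  v_{8} + v_{10} = 2·v_{2} + v_{5} + 2·v_{9}  ⇒ sig = [2:1,2,2]
  P={7,10}:  v_{7} + v_{10} = v_{4} + 3·v_{5} + 2·v_{9}  ⇒ sig = [2:1,2,3]
  P={1,5,9}:  v_{1} + v_{5} + v_{9} = v_{6}  ⇒ sig = [3:1]
  P={2,3,6}:  v_{2} + v_{3} + v_{6} = v_{5}  ⇒ sig = [3:1]
  P={2,6,9}:  v_{2} + v_{6} + v_{9} = v_{4}  ⇒ sig = [3:1]
  P={1,4,5}:  v_{1} + v_{4} + v_{5} = v_{2} + 2·v_{6}  ⇒ sig = [3:1,2]
  P={1,2,3,9}:  v_{1} + v_{2} + v_{3} + v_{9} = 0  ⇒ sig = [4:]
  P={2,4,5,9}:  v_{2} + v_{4} + v_{5} + v_{9} = v_{10}  ⇒ sig = [4:1]
  P={3,5,6,9}:  v_{3} + v_{5} + v_{6} + v_{9} = v_{7}  ⇒ sig = [4:1]

so the primitive-relation signature multiset is
    |P|=2: 13 collections, coeffs (), (1,1), (1,1), (1,1), (1,1,1), (1,1,1), (1,2), (1,2), (1,2), (1,2,2), (1,2,2), (1,2,2), (1,2,3)
    |P|=3: 4 collections, coeffs (1), (1), (1), (1,2)
    |P|=4: 3 collections, coeffs (), (1), (1)


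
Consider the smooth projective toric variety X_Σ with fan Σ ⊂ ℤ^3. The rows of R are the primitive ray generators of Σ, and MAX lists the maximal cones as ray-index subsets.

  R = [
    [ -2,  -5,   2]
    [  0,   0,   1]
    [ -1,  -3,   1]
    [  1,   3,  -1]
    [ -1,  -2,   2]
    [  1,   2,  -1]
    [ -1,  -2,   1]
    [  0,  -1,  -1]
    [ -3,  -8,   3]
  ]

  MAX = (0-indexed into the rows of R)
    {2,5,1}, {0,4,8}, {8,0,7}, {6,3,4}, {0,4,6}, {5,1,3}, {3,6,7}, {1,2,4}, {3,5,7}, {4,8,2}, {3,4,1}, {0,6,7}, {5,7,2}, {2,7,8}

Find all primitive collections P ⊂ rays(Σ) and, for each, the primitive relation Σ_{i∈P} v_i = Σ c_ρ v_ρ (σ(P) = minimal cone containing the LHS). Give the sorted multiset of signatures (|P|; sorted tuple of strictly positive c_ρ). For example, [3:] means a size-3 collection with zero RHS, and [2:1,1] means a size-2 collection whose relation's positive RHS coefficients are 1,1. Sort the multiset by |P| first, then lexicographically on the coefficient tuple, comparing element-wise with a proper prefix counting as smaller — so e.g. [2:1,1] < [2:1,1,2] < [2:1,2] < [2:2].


Σ has 15 primitive collections:

  P = {2,3}:  v_{2} + v_{3} = 0 ; sig = [2:]
  P = {5,6}:  v_{5} + v_{6} = 0 ; sig = [2:]
  P = {0,2}:  v_{0} + v_{2} = v_{8} ; sig = [2:1]
  P = {0,3}:  v_{0} + v_{3} = v_{6} ; sig = [2:1]
  P = {0,5}:  v_{0} + v_{5} = v_{2} ; sig = [2:1]
  P = {1,6}:  v_{1} + v_{6} = v_{4} ; sig = [2:1]
  P = {2,6}:  v_{2} + v_{6} = v_{0} ; sig = [2:1]
  P = {3,8}:  v_{3} + v_{8} = v_{0} ; sig = [2:1]
  P = {4,5}:  v_{4} + v_{5} = v_{1} ; sig = [2:1]
  P = {4,7}:  v_{4} + v_{7} = v_{2} ; sig = [2:1]
  P = {0,1}:  v_{0} + v_{1} = v_{2} + v_{4} ; sig = [2:1,1]
  P = {1,7}:  v_{1} + v_{7} = v_{2} + v_{5} ; sig = [2:1,1]
  P = {1,8}:  v_{1} + v_{8} = 2·v_{2} + v_{4} ; sig = [2:1,2]
  P = {5,8}:  v_{5} + v_{8} = 2·v_{2} ; sig = [2:2]
  P = {6,8}:  v_{6} + v_{8} = 2·v_{0} ; sig = [2:2]

Hence PRS(X_Σ) =
[[2:], [2:], [2:1], [2:1], [2:1], [2:1], [2:1], [2:1], [2:1], [2:1], [2:1,1], [2:1,1], [2:1,2], [2:2], [2:2]]


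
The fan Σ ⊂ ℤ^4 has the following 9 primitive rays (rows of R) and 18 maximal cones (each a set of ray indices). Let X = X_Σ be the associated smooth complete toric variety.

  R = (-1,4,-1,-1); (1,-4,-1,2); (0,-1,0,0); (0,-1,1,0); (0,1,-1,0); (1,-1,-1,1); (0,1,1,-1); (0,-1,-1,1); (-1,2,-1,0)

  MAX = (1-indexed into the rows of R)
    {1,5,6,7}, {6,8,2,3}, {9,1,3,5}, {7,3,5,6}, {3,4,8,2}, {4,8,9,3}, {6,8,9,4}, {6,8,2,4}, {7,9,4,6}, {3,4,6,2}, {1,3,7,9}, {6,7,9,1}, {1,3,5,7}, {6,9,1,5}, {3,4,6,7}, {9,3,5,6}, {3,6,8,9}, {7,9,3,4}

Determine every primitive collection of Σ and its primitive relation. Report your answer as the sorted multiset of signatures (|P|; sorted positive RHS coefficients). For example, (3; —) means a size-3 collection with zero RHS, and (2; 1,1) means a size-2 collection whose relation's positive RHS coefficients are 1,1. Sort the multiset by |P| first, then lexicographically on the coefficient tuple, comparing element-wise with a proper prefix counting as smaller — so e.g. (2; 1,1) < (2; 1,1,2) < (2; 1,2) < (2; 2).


The 14 primitive collections of Σ (r=9, n=4):

  P = {4,5}:  v_{4} + v_{5} = 0 — sig = (2; —)
  P = {7,8}:  v_{7} + v_{8} = 0 — sig = (2; —)
  P = {1,4}:  v_{1} + v_{4} = v_{7} + v_{9} — sig = (2; 1,1)
  P = {1,8}:  v_{1} + v_{8} = v_{5} + v_{9} — sig = (2; 1,1)
  P = {1,2}:  v_{1} + v_{2} = v_{3} + v_{6} + v_{9} — sig = (2; 1,1,1)
  P = {2,5}:  v_{2} + v_{5} = v_{3} + v_{6} + v_{8} — sig = (2; 1,1,1)
  P = {2,7}:  v_{2} + v_{7} = v_{3} + v_{4} + v_{6} — sig = (2; 1,1,1)
  P = {5,8}:  v_{5} + v_{8} = v_{3} + v_{6} + v_{9} — sig = (2; 1,1,1)
  P = {2,9}:  v_{2} + v_{9} = 2·v_{8} — sig = (2; 2)
  P = {5,7,9}:  v_{5} + v_{7} + v_{9} = v_{1} — sig = (3; 1)
  P = {1,3,6}:  v_{1} + v_{3} + v_{6} = 2·v_{5} — sig = (3; 2)
  P = {3,4,6,8}:  v_{3} + v_{4} + v_{6} + v_{8} = v_{2} — sig = (4; 1)
  P = {3,4,6,9}:  v_{3} + v_{4} + v_{6} + v_{9} = v_{8} — sig = (4; 1)
  P = {3,6,7,9}:  v_{3} + v_{6} + v_{7} + v_{9} = v_{5} — sig = (4; 1)

Signatures (|P|; sorted positive RHS coefficients), sorted:
    (2; —)
    (2; —)
    (2; 1,1)
    (2; 1,1)
    (2; 1,1,1)
    (2; 1,1,1)
    (2; 1,1,1)
    (2; 1,1,1)
    (2; 2)
    (3; 1)
    (3; 2)
    (4; 1)
    (4; 1)
    (4; 1)


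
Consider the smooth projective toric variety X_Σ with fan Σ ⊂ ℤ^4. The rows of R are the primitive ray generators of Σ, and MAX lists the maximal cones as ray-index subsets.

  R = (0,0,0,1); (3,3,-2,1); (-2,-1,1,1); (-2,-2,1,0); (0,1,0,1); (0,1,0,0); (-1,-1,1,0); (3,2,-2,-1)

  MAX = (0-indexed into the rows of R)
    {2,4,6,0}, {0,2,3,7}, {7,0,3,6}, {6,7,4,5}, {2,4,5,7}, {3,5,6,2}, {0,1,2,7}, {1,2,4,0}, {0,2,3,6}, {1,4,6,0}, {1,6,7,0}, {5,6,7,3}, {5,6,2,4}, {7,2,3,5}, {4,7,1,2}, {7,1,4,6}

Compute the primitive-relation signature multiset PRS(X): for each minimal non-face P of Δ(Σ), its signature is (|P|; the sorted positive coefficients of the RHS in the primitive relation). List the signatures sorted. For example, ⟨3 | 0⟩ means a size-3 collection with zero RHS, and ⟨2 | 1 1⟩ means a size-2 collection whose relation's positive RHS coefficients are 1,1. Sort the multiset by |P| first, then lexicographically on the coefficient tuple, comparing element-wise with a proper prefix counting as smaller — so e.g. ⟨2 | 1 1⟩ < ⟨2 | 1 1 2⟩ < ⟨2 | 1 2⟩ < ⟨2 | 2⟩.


Δ(Σ) — 8 vertices, 7 min non-faces:

  P={0,5}:  v_{0} + v_{5} = v_{4}  →  sig = ⟨2 | 1⟩
  P={3,4}:  v_{3} + v_{4} = v_{2}  →  sig = ⟨2 | 1⟩
  P={1,3}:  v_{1} + v_{3} = v_{0} + v_{2} + v_{7}  →  sig = ⟨2 | 1 1 1⟩
  P={1,5}:  v_{1} + v_{5} = 2·v_{4} + v_{7}  →  sig = ⟨2 | 1 2⟩
  P={2,6,7}:  v_{2} + v_{6} + v_{7} = 0  →  sig = ⟨3 | 0⟩
  P={0,4,7}:  v_{0} + v_{4} + v_{7} = v_{1}  →  sig = ⟨3 | 1⟩
  P={1,2,6}:  v_{1} + v_{2} + v_{6} = v_{0} + v_{4}  →  sig = ⟨3 | 1 1⟩

Sorted signature multiset PRS(X):
    |P|=2: 4 collections, coeffs (1), (1), (1,1,1), (1,2)
    |P|=3: 3 collections, coeffs (), (1), (1,1)


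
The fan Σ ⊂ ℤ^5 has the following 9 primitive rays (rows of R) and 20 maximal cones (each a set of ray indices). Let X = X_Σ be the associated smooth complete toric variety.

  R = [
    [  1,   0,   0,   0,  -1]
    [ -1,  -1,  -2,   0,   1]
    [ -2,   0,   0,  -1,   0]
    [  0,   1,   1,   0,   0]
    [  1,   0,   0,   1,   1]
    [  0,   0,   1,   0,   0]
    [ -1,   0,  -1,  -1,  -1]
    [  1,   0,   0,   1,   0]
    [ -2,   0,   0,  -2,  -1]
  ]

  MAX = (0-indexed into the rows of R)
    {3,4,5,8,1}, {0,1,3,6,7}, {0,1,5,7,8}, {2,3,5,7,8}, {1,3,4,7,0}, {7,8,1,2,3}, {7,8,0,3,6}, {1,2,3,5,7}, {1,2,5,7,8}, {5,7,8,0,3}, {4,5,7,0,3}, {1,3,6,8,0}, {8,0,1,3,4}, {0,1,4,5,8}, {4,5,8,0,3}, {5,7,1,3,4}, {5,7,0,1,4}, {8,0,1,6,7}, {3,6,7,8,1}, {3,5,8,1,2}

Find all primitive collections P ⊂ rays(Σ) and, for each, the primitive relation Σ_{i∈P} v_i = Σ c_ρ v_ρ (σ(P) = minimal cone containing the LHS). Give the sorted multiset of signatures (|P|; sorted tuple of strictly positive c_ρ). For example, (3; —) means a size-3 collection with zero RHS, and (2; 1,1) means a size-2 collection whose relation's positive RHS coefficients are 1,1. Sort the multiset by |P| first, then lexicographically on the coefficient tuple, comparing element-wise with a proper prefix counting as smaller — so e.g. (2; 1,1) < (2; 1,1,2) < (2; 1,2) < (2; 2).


The 9 primitive collections of Σ (r=9, n=5):

  {0,2}:  v_{0} + v_{2} = v_{7} + v_{8}  ⇒ sig = (2; 1,1)
  {5,6}:  v_{5} + v_{6} = v_{7} + v_{8}  ⇒ sig = (2; 1,1)
  {2,4}:  v_{2} + v_{4} = v_{1} + v_{3} + v_{5}  ⇒ sig = (2; 1,1,1)
  {4,6}:  v_{4} + v_{6} = v_{0} + v_{1} + v_{3}  ⇒ sig = (2; 1,1,1)
  {2,6}:  v_{2} + v_{6} = v_{1} + v_{3} + 2·v_{7} + 2·v_{8}  ⇒ sig = (2; 1,1,2,2)
  {4,7,8}:  v_{4} + v_{7} + v_{8} = 0  ⇒ sig = (3; —)
  {0,1,3,5}:  v_{0} + v_{1} + v_{3} + v_{5} = 0  ⇒ sig = (4; —)
  {0,1,3,7,8}:  v_{0} + v_{1} + v_{3} + v_{7} + v_{8} = v_{6}  ⇒ sig = (5; 1)
  {1,3,5,7,8}:  v_{1} + v_{3} + v_{5} + v_{7} + v_{8} = v_{2}  ⇒ sig = (5; 1)

so the primitive-relation signature multiset is
    (2; 1,1)
    (2; 1,1)
    (2; 1,1,1)
    (2; 1,1,1)
    (2; 1,1,2,2)
    (3; —)
    (4; —)
    (5; 1)
    (5; 1)


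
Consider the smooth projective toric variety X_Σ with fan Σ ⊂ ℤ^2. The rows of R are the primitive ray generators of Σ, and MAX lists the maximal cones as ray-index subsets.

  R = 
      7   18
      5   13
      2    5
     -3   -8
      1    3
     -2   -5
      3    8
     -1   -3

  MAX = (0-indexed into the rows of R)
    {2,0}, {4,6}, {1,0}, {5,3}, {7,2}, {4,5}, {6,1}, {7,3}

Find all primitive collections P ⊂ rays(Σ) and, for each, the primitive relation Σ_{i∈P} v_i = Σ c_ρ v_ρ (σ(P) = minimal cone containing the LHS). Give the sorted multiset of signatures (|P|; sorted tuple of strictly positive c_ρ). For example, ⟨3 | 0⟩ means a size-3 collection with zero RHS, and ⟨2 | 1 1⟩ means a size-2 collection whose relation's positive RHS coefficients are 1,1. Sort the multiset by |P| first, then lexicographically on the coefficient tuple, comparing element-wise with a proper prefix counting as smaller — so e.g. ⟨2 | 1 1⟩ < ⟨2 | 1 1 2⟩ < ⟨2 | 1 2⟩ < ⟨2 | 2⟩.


Δ(Σ) — 8 vertices, 20 min non-faces:

  {2,5}:  v_{2} + v_{5} = 0 ; sig = ⟨2 | 0⟩
  {3,6}:  v_{3} + v_{6} = 0 ; sig = ⟨2 | 0⟩
  {4,7}:  v_{4} + v_{7} = 0 ; sig = ⟨2 | 0⟩
  {0,5}:  v_{0} + v_{5} = v_{1} ; sig = ⟨2 | 1⟩
  {1,2}:  v_{1} + v_{2} = v_{0} ; sig = ⟨2 | 1⟩
  {1,3}:  v_{1} + v_{3} = v_{2} ; sig = ⟨2 | 1⟩
  {1,5}:  v_{1} + v_{5} = v_{6} ; sig = ⟨2 | 1⟩
  {2,3}:  v_{2} + v_{3} = v_{7} ; sig = ⟨2 | 1⟩
  {2,4}:  v_{2} + v_{4} = v_{6} ; sig = ⟨2 | 1⟩
  {2,6}:  v_{2} + v_{6} = v_{1} ; sig = ⟨2 | 1⟩
  {3,4}:  v_{3} + v_{4} = v_{5} ; sig = ⟨2 | 1⟩
  {5,6}:  v_{5} + v_{6} = v_{4} ; sig = ⟨2 | 1⟩
  {5,7}:  v_{5} + v_{7} = v_{3} ; sig = ⟨2 | 1⟩
  {6,7}:  v_{6} + v_{7} = v_{2} ; sig = ⟨2 | 1⟩
  {0,4}:  v_{0} + v_{4} = v_{1} + v_{6} ; sig = ⟨2 | 1 1⟩
  {0,3}:  v_{0} + v_{3} = 2·v_{2} ; sig = ⟨2 | 2⟩
  {0,6}:  v_{0} + v_{6} = 2·v_{1} ; sig = ⟨2 | 2⟩
  {1,4}:  v_{1} + v_{4} = 2·v_{6} ; sig = ⟨2 | 2⟩
  {1,7}:  v_{1} + v_{7} = 2·v_{2} ; sig = ⟨2 | 2⟩
  {0,7}:  v_{0} + v_{7} = 3·v_{2} ; sig = ⟨2 | 3⟩

Hence PRS(X_Σ) =
    |P|=2: 20 collections, coeffs (), (), (), (1), (1), (1), (1), (1), (1), (1), (1), (1), (1), (1), (1,1), (2), (2), (2), (2), (3)


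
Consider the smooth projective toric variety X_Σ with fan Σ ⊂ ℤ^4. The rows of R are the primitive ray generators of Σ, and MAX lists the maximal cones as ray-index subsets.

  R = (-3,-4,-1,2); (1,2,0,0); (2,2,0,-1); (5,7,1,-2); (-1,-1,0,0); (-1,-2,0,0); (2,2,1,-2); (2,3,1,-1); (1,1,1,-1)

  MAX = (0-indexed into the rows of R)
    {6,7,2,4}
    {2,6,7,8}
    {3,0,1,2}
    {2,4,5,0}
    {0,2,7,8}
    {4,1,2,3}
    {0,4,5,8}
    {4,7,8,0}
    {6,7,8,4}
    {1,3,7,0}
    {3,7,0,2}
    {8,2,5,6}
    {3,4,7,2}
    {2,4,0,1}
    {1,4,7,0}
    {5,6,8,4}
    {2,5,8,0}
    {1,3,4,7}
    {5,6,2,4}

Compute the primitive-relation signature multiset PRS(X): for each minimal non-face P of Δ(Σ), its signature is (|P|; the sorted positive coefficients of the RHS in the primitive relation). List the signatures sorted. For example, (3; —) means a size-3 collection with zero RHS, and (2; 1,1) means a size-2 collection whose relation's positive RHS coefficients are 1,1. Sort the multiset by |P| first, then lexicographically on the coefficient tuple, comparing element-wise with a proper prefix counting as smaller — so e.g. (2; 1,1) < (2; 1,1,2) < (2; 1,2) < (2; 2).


Minimal non-faces — 12 found among 9 rays, 19 max cones:

  {1,5}:  v_{1} + v_{5} = 0 — sig = (2; —)
  {0,6}:  v_{0} + v_{6} = v_{5} — sig = (2; 1)
  {1,8}:  v_{1} + v_{8} = v_{7} — sig = (2; 1)
  {5,7}:  v_{5} + v_{7} = v_{8} — sig = (2; 1)
  {3,5}:  v_{3} + v_{5} = v_{2} + v_{7} — sig = (2; 1,1)
  {1,6}:  v_{1} + v_{6} = v_{2} + v_{4} + v_{7} — sig = (2; 1,1,1)
  {3,8}:  v_{3} + v_{8} = v_{2} + 2·v_{7} — sig = (2; 1,2)
  {3,6}:  v_{3} + v_{6} = 2·v_{2} + v_{4} + 2·v_{7} — sig = (2; 1,2,2)
  {0,3,4}:  v_{0} + v_{3} + v_{4} = v_{1} — sig = (3; 1)
  {1,2,7}:  v_{1} + v_{2} + v_{7} = v_{3} — sig = (3; 1)
  {2,4,8}:  v_{2} + v_{4} + v_{8} = v_{6} — sig = (3; 1)
  {0,2,4,7}:  v_{0} + v_{2} + v_{4} + v_{7} = 0 — sig = (4; —)

so the primitive-relation signature multiset is
{ (2; —),  (2; 1) ×3,  (2; 1,1),  (2; 1,1,1),  (2; 1,2),  (2; 1,2,2),  (3; 1) ×3,  (4; —) }


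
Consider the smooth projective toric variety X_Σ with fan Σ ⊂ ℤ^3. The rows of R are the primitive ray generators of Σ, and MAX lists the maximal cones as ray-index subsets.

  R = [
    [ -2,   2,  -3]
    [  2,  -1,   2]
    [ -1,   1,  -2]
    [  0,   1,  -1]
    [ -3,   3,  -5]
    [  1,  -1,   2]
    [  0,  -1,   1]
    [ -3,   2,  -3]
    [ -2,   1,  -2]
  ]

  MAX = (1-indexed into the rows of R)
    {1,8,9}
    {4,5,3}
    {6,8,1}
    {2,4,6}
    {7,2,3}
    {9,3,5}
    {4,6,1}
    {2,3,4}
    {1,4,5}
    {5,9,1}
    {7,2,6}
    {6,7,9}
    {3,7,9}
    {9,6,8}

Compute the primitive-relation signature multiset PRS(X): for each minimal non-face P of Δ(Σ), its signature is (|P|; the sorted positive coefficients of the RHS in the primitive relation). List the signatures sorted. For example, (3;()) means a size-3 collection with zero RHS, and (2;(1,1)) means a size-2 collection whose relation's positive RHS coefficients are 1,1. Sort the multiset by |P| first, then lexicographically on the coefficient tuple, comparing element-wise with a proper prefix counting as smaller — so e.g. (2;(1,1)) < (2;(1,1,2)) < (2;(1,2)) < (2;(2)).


Minimal non-faces — 16 found among 9 rays, 14 max cones:

  • {2,9}:  v_{2} + v_{9} = 0  so sig = (2;())
  • {3,6}:  v_{3} + v_{6} = 0  so sig = (2;())
  • {4,7}:  v_{4} + v_{7} = 0  so sig = (2;())
  • {1,2}:  v_{1} + v_{2} = v_{4}  so sig = (2;(1))
  • {1,3}:  v_{1} + v_{3} = v_{5}  so sig = (2;(1))
  • {1,7}:  v_{1} + v_{7} = v_{9}  so sig = (2;(1))
  • {4,9}:  v_{4} + v_{9} = v_{1}  so sig = (2;(1))
  • {5,6}:  v_{5} + v_{6} = v_{1}  so sig = (2;(1))
  • {2,5}:  v_{2} + v_{5} = v_{3} + v_{4}  so sig = (2;(1,1))
  • {2,8}:  v_{2} + v_{8} = v_{1} + v_{6}  so sig = (2;(1,1))
  • {3,8}:  v_{3} + v_{8} = v_{1} + v_{9}  so sig = (2;(1,1))
  • {5,7}:  v_{5} + v_{7} = v_{3} + v_{9}  so sig = (2;(1,1))
  • {4,8}:  v_{4} + v_{8} = 2·v_{1} + v_{6}  so sig = (2;(1,2))
  • {5,8}:  v_{5} + v_{8} = 2·v_{1} + v_{9}  so sig = (2;(1,2))
  • {7,8}:  v_{7} + v_{8} = v_{6} + 2·v_{9}  so sig = (2;(1,2))
  • {1,6,9}:  v_{1} + v_{6} + v_{9} = v_{8}  so sig = (3;(1))

Signatures (|P|; sorted positive RHS coefficients), sorted:
{ (2;()) ×3,  (2;(1)) ×5,  (2;(1,1)) ×4,  (2;(1,2)) ×3,  (3;(1)) }


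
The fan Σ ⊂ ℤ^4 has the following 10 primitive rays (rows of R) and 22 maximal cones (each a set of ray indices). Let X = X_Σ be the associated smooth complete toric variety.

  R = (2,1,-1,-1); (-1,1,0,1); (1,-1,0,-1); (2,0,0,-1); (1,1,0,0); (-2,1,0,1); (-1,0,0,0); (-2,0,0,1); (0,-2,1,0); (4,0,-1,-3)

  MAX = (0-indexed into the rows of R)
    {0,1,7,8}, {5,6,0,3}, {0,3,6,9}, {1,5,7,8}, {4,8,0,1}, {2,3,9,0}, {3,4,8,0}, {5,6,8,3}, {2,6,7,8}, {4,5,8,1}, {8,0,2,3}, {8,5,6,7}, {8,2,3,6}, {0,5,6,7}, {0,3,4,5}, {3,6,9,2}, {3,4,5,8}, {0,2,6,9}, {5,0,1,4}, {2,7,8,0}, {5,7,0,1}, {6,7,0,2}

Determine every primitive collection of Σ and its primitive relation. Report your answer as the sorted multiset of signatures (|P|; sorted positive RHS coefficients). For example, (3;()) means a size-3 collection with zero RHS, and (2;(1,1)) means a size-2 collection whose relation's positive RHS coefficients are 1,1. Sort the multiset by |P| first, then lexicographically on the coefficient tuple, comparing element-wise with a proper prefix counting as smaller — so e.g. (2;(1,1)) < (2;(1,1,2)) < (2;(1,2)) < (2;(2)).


|primitive collections| = 16. Relations:

  P = {1,2}:  v_{1} + v_{2} = 0  ⇒ sig = (2;())
  P = {3,7}:  v_{3} + v_{7} = 0  ⇒ sig = (2;())
  P = {1,3}:  v_{1} + v_{3} = v_{4}  ⇒ sig = (2;(1))
  P = {1,6}:  v_{1} + v_{6} = v_{5}  ⇒ sig = (2;(1))
  P = {2,4}:  v_{2} + v_{4} = v_{3}  ⇒ sig = (2;(1))
  P = {2,5}:  v_{2} + v_{5} = v_{6}  ⇒ sig = (2;(1))
  P = {4,7}:  v_{4} + v_{7} = v_{1}  ⇒ sig = (2;(1))
  P = {4,6}:  v_{4} + v_{6} = v_{3} + v_{5}  ⇒ sig = (2;(1,1))
  P = {1,9}:  v_{1} + v_{9} = v_{0} + v_{3} + v_{6}  ⇒ sig = (2;(1,1,1))
  P = {7,9}:  v_{7} + v_{9} = v_{0} + v_{2} + v_{6}  ⇒ sig = (2;(1,1,1))
  P = {4,9}:  v_{4} + v_{9} = v_{0} + 2·v_{3} + v_{6}  ⇒ sig = (2;(1,1,2))
  P = {5,9}:  v_{5} + v_{9} = v_{0} + v_{3} + 2·v_{6}  ⇒ sig = (2;(1,1,2))
  P = {8,9}:  v_{8} + v_{9} = 2·v_{2} + v_{3}  ⇒ sig = (2;(1,2))
  P = {0,5,8}:  v_{0} + v_{5} + v_{8} = 0  ⇒ sig = (3;())
  P = {0,6,8}:  v_{0} + v_{6} + v_{8} = v_{2}  ⇒ sig = (3;(1))
  P = {0,2,3,6}:  v_{0} + v_{2} + v_{3} + v_{6} = v_{9}  ⇒ sig = (4;(1))

so the primitive-relation signature multiset is
[(2;()), (2;()), (2;(1)), (2;(1)), (2;(1)), (2;(1)), (2;(1)), (2;(1,1)), (2;(1,1,1)), (2;(1,1,1)), (2;(1,1,2)), (2;(1,1,2)), (2;(1,2)), (3;()), (3;(1)), (4;(1))]


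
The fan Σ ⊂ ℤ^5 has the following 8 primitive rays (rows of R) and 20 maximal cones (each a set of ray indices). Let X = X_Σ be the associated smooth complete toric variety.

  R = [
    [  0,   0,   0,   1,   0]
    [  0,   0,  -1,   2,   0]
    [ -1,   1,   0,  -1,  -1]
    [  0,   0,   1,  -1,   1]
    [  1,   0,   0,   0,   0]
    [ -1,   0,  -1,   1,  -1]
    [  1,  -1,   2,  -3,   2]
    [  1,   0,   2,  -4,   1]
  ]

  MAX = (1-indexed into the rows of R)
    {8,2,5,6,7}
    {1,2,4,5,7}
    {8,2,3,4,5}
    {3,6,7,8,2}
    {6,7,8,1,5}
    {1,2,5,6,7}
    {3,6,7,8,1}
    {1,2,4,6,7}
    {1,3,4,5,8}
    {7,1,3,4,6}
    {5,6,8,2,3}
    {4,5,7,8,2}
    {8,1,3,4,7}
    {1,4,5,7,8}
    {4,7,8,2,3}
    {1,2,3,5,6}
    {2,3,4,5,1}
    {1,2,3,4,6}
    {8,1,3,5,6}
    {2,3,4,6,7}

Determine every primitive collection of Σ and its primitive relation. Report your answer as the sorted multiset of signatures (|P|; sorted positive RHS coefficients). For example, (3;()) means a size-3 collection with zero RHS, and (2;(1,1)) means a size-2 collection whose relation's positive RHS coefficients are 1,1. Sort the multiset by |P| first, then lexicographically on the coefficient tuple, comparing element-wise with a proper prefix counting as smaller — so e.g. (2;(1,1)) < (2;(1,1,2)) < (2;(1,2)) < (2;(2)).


|primitive collections| = 5. Relations:

  • {4,5,6}:  v_{4} + v_{5} + v_{6} = 0  so sig = (3;())
  • {3,5,7}:  v_{3} + v_{5} + v_{7} = v_{8}  so sig = (3;(1))
  • {1,2,8}:  v_{1} + v_{2} + v_{8} = v_{4} + v_{5}  so sig = (3;(1,1))
  • {4,6,8}:  v_{4} + v_{6} + v_{8} = v_{3} + v_{7}  so sig = (3;(1,1))
  • {1,2,3,7}:  v_{1} + v_{2} + v_{3} + v_{7} = v_{4}  so sig = (4;(1))

Signatures (|P|; sorted positive RHS coefficients), sorted:
{ (3;()),  (3;(1)),  (3;(1,1)) ×2,  (4;(1)) }
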